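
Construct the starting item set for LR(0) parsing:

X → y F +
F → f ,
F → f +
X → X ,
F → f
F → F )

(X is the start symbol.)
First, augment the grammar with X' → X
I₀ = CLOSURE({ [X' → . X] }):
  [X' → . X] has the dot before X: add [X → . y F +], [X → . X ,]
No further items can be added.

I₀ = { [X → . X ,], [X → . y F +], [X' → . X] }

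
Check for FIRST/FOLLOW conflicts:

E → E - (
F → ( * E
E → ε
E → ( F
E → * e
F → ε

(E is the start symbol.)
Yes. E → E '-' '(' with FOLLOW(E) on { '-' }

Nullable non-terminals: E, F.
FIRST sets used below: FIRST(E) = { '(', '*', '-', ε }

E: nullable alternative(s) E → ε; FOLLOW(E) = { $, '-' }
  E → E - (: FIRST \ {ε} = { '(', '*', '-' } — overlaps FOLLOW(E) on { '-' }: CONFLICT
  E → ε: FIRST \ {ε} = { } — this is the only nullable alternative, skip
  E → ( F: FIRST \ {ε} = { '(' } — disjoint from FOLLOW(E)
  E → * e: FIRST \ {ε} = { '*' } — disjoint from FOLLOW(E)

F: nullable alternative(s) F → ε; FOLLOW(F) = { $, '-' }
  F → ( * E: FIRST \ {ε} = { '(' } — disjoint from FOLLOW(F)
  F → ε: FIRST \ {ε} = { } — this is the only nullable alternative, skip

So the grammar has 1 FIRST/FOLLOW conflict (marked CONFLICT above).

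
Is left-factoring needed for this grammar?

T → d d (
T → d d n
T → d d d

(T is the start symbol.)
Yes, T has productions with common prefix 'd d'

Left-factoring is needed when two productions for the same non-terminal
share a common prefix on the right-hand side.

Productions for T:
  T → d d (
  T → d d n
  T → d d d

Found common prefix 'd d' in productions for T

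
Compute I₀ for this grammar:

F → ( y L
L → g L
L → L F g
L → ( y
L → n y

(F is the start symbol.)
First, augment the grammar with F' → F
I₀ = CLOSURE({ [F' → . F] }):
  [F' → . F] has the dot before F: add [F → . ( y L]
No further items can be added.

I₀ = { [F → . ( y L], [F' → . F] }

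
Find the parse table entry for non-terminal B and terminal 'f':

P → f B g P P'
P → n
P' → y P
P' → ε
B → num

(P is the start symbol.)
To find M[B, 'f'], we find productions for B where 'f' is in the predict set (PREDICT(N → α) = (FIRST(α) \ {ε}) ∪ (FOLLOW(N) if α ⇒* ε)).

B → num: PREDICT = { 'num' }

M[B, 'f'] is empty (no production applies)

Answer: Empty (error entry)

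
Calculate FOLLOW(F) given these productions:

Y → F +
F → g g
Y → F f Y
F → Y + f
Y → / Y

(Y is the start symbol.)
{ '+', 'f' }

In Y → F +: F is followed by '+', add FIRST('+') \ {ε} = { '+' }
In Y → F f Y: F is followed by f Y, add FIRST(f Y) \ {ε} = { 'f' }

Taking the union: FOLLOW(F) = { '+', 'f' }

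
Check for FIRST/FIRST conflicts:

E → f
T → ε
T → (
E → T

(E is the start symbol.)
A FIRST/FIRST conflict occurs when two productions N → α and N → β for the same non-terminal have FIRST(α) ∩ FIRST(β) ≠ ∅ (with ε ∈ FIRST of a nullable right-hand side, so two nullable alternatives also conflict).

FIRST sets of the non-terminals at (or reachable through a nullable prefix from) the front of some alternative:
  FIRST(T) = { '(', ε }

Productions for E:
  E → f: FIRST = { 'f' }
  E → T: FIRST = { '(', ε }
Productions for T:
  T → ε: FIRST = { ε }
  T → (: FIRST = { '(' }

All alternatives of each non-terminal have pairwise disjoint FIRST sets.

Answer: No FIRST/FIRST conflicts.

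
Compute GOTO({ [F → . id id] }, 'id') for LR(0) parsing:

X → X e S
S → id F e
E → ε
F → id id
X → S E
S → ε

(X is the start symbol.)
{ [F → id . id] }

GOTO(I, 'id') = CLOSURE({ [A → αX.β] : [A → α.Xβ] ∈ I, X = 'id' })

Items with dot before 'id', with the dot advanced:
  [F → . id id] → [F → id . id]
Closure adds nothing (no advanced item has the dot before a non-terminal).

GOTO = { [F → id . id] }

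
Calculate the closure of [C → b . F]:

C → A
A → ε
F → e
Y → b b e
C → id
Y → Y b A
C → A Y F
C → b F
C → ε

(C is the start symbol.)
Start with: [C → b . F]
  [C → b . F] has the dot before F: add [F → . e]
No further items can be added.

CLOSURE = { [C → b . F], [F → . e] }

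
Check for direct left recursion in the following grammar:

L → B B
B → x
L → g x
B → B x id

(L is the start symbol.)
Yes, B is left-recursive

Direct left recursion occurs when N → N α for some non-terminal N (the right-hand side begins with the left-hand side itself).

L → B B: starts with B
B → x: starts with x
L → g x: starts with g
B → B x id: LEFT RECURSIVE (starts with B)

The grammar has direct left recursion on: B.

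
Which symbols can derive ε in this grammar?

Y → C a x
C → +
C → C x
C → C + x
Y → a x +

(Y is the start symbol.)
A non-terminal is nullable if it can derive ε (the empty string): either it has an ε-production, or it has a production whose right-hand side consists entirely of nullable non-terminals.

There are no ε-productions, so no non-terminal can derive ε.
No non-terminals are nullable.

Answer: None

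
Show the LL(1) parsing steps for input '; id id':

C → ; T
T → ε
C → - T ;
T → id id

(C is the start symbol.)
LL(1) parsing maintains a stack (initially the start symbol over $) and the input. At each step: if the stack top is a terminal, match it against the current input token; if it is a non-terminal N, replace it with the RHS of M[N, lookahead] (the unique production whose predict set contains the lookahead).

Stack is shown with the top on the left.

Stack    Input      Action
--------------------------
C $      ; id id $  output C → ; T
; T $    ; id id $  match ';'
T $      id id $    output T → id id
id id $  id id $    match 'id'
id $     id $       match 'id'
$        $          accept

The string is accepted.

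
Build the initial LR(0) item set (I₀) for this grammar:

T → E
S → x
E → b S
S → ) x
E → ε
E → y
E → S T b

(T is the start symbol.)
First, augment the grammar with T' → T
I₀ = CLOSURE({ [T' → . T] }):
  [T' → . T] has the dot before T: add [T → . E]
  [T → . E] has the dot before E: add [E → . b S], [E → .], [E → . y], [E → . S T b]
  [E → . S T b] has the dot before S: add [S → . x], [S → . ) x]
No further items can be added.

I₀ = { [E → . S T b], [E → . b S], [E → . y], [E → .], [S → . ) x], [S → . x], [T → . E], [T' → . T] }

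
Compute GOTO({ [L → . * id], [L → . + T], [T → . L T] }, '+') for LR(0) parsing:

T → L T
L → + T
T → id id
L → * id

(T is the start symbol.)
GOTO(I, '+') = CLOSURE({ [A → αX.β] : [A → α.Xβ] ∈ I, X = '+' })

Items with dot before '+', with the dot advanced:
  [L → . + T] → [L → + . T]
Closure of the advanced items:
  [L → + . T] has the dot before T: add [T → . L T], [T → . id id]
  [T → . L T] has the dot before L: add [L → . + T], [L → . * id]

GOTO = { [L → + . T], [L → . * id], [L → . + T], [T → . L T], [T → . id id] }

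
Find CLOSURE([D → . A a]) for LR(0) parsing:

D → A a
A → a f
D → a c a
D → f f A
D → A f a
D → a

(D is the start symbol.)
{ [A → . a f], [D → . A a] }

Start with: [D → . A a]
  [D → . A a] has the dot before A: add [A → . a f]
No further items can be added.

CLOSURE = { [A → . a f], [D → . A a] }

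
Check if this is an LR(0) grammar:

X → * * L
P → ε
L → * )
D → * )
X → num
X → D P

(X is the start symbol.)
A grammar is LR(0) if no state in the canonical LR(0) collection has:
  - both a shift item (dot before a terminal) and a complete item (shift-reduce conflict), or
  - two or more complete items (reduce-reduce conflict; the accept item [X' → X .] counts as a complete item here).

Augment with X' → X and build the canonical LR(0) collection (I0 = CLOSURE({[X' → . X]}), then GOTO on every symbol after a dot until no new states appear). It has 11 states:
  I0: { [D → . * )], [X → . * * L], [X → . D P], [X → . num], [X' → . X] }  — shift
  I1: { [D → * . )], [X → * . * L] }  — shift
  I2: { [P → .], [X → D . P] }  — reduce
  I3: { [X' → X .] }  — accept
  I4: { [X → num .] }  — reduce
  I5: { [X → D P .] }  — reduce
  I6: { [D → * ) .] }  — reduce
  I7: { [L → . * )], [X → * * . L] }  — shift
  I8: { [L → * . )] }  — shift
  I9: { [X → * * L .] }  — reduce
  I10: { [L → * ) .] }  — reduce

Every state is either a pure shift/goto state or contains exactly one complete item and nothing to shift — no conflicts. The grammar is LR(0).

Answer: Yes, the grammar is LR(0)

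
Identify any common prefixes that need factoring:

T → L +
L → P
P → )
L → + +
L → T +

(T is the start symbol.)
No, left-factoring is not needed

Left-factoring is needed when two productions for the same non-terminal
share a common prefix on the right-hand side.

Productions for L:
  L → P
  L → + +
  L → T +

No common prefixes found.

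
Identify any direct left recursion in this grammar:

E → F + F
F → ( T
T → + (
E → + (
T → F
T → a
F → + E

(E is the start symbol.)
No direct left recursion

Direct left recursion occurs when N → N α for some non-terminal N (the right-hand side begins with the left-hand side itself).

E → F + F: starts with F
F → ( T: starts with '('
T → + (: starts with '+'
E → + (: starts with '+'
T → F: starts with F
T → a: starts with a
F → + E: starts with '+'

No direct left recursion found.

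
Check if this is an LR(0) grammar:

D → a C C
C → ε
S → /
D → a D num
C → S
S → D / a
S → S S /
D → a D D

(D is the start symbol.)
No. Shift-reduce conflict between [C → .] and [D → . a C C]

Augment with D' → D and build the canonical LR(0) collection (I0 = CLOSURE({[D' → . D]}), then GOTO on every symbol after a dot until no new states appear). It has 15 states:
  I0: { [D → . a C C], [D → . a D D], [D → . a D num], [D' → . D] }  — shift
  I1: { [D' → D .] }  — accept
  I2: { [C → . S], [C → .], [D → . a C C], [D → . a D D], [D → . a D num], [D → a . C C], [D → a . D D], [D → a . D num], [S → . /], [S → . D / a], [S → . S S /] }  — shift, reduce
  I3: { [S → / .] }  — reduce
  I4: { [C → . S], [C → .], [D → . a C C], [D → . a D D], [D → . a D num], [D → a C . C], [S → . /], [S → . D / a], [S → . S S /] }  — shift, reduce
  I5: { [D → . a C C], [D → . a D D], [D → . a D num], [D → a D . D], [D → a D . num], [S → D . / a] }  — shift
  I6: { [C → S .], [D → . a C C], [D → . a D D], [D → . a D num], [S → . /], [S → . D / a], [S → . S S /], [S → S . S /] }  — shift, reduce
  I7: { [S → D . / a] }  — shift
  I8: { [D → . a C C], [D → . a D D], [D → . a D num], [S → . /], [S → . D / a], [S → . S S /], [S → S . S /], [S → S S . /] }  — shift
  I9: { [S → / .], [S → S S / .] }  — 2 reduces
  I10: { [S → D / . a] }  — shift
  I11: { [S → D / a .] }  — reduce
  I12: { [D → a D D .] }  — reduce
  I13: { [D → a D num .] }  — reduce
  I14: { [D → a C C .] }  — reduce

Conflict in state I2:
  Shift-reduce conflict between [C → .] and [D → . a C C]
So the grammar is NOT LR(0).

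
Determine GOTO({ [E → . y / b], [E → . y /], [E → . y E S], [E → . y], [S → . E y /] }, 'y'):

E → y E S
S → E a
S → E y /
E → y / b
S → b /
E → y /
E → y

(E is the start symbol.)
{ [E → . y / b], [E → . y /], [E → . y E S], [E → . y], [E → y . / b], [E → y . /], [E → y . E S], [E → y .] }

GOTO(I, 'y') = CLOSURE({ [A → αX.β] : [A → α.Xβ] ∈ I, X = 'y' })

Items with dot before 'y', with the dot advanced:
  [E → . y] → [E → y .]
  [E → . y /] → [E → y . /]
  [E → . y / b] → [E → y . / b]
  [E → . y E S] → [E → y . E S]
Closure of the advanced items:
  [E → y . E S] has the dot before E: add [E → . y E S], [E → . y / b], [E → . y /], [E → . y]

GOTO = { [E → . y / b], [E → . y /], [E → . y E S], [E → . y], [E → y . / b], [E → y . /], [E → y . E S], [E → y .] }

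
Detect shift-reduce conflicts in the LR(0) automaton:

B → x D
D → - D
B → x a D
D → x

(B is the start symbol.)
Augment with B' → B and build the canonical LR(0) collection (I0 = CLOSURE({[B' → . B]}), then GOTO on every symbol after a dot until no new states appear). It has 9 states:
  I0: { [B → . x D], [B → . x a D], [B' → . B] }  — shift
  I1: { [B' → B .] }  — accept
  I2: { [B → x . D], [B → x . a D], [D → . - D], [D → . x] }  — shift
  I3: { [D → - . D], [D → . - D], [D → . x] }  — shift
  I4: { [B → x D .] }  — reduce
  I5: { [B → x a . D], [D → . - D], [D → . x] }  — shift
  I6: { [D → x .] }  — reduce
  I7: { [B → x a D .] }  — reduce
  I8: { [D → - D .] }  — reduce

No state contains both a complete item and a shift item.

Answer: No shift-reduce conflicts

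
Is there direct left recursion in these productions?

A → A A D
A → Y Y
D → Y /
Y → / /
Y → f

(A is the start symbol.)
Yes, A is left-recursive

Direct left recursion occurs when N → N α for some non-terminal N (the right-hand side begins with the left-hand side itself).

A → A A D: LEFT RECURSIVE (starts with A)
A → Y Y: starts with Y
D → Y /: starts with Y
Y → / /: starts with '/'
Y → f: starts with f

The grammar has direct left recursion on: A.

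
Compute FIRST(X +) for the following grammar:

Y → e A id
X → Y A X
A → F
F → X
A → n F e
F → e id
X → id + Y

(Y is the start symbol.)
{ 'e', 'id' }

FIRST sets of the non-terminals involved (from the grammar, by fixed-point iteration):
  FIRST(X) = { 'e', 'id' }

To compute FIRST(X +), process the symbols left to right:
Symbol X is a non-terminal. Add FIRST(X) \ {ε} = { 'e', 'id' }
X is not nullable (ε ∉ FIRST(X)), so stop here.
FIRST(X +) = { 'e', 'id' }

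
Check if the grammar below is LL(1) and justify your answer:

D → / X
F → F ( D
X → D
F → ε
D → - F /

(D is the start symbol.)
A grammar is LL(1) if for each non-terminal N with multiple productions, the predict sets of those productions are pairwise disjoint, where PREDICT(N → α) = (FIRST(α) \ {ε}) ∪ (FOLLOW(N) if α ⇒* ε).

Relevant sets:
  FIRST(F) = { '(', ε }
  FOLLOW(F) = { '(', '/' }

For D:
  PREDICT(D → '/' X) = { '/' }
  PREDICT(D → '-' F '/') = { '-' }
For F:
  PREDICT(F → F '(' D) = { '(' }
  PREDICT(F → ε) = { '(', '/' }
X has a single production, so nothing to check there.

Conflict found: Predict set conflict for F: { '(' }
The grammar is NOT LL(1).

Answer: No. Predict set conflict for F: { '(' }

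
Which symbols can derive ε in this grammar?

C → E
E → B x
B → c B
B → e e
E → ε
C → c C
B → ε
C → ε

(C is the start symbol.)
ε-productions: E → ε, B → ε, C → ε
So E, B, C are immediately nullable.
Every non-terminal is now nullable.
Nullable = { 'B', 'C', 'E' }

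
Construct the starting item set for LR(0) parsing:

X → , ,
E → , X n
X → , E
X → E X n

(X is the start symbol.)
{ [E → . , X n], [X → . , ,], [X → . , E], [X → . E X n], [X' → . X] }

First, augment the grammar with X' → X
I₀ = CLOSURE({ [X' → . X] }):
  [X' → . X] has the dot before X: add [X → . , ,], [X → . , E], [X → . E X n]
  [X → . E X n] has the dot before E: add [E → . , X n]
No further items can be added.

I₀ = { [E → . , X n], [X → . , ,], [X → . , E], [X → . E X n], [X' → . X] }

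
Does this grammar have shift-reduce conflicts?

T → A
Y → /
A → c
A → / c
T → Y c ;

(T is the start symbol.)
Yes — I1: [Y → / .] vs [A → / . c]

Augment with T' → T and build the canonical LR(0) collection (I0 = CLOSURE({[T' → . T]}), then GOTO on every symbol after a dot until no new states appear). It has 9 states:
  I0: { [A → . / c], [A → . c], [T → . A], [T → . Y c ;], [T' → . T], [Y → . /] }  — shift
  I1: { [A → / . c], [Y → / .] }  — shift, reduce
  I2: { [T → A .] }  — reduce
  I3: { [T' → T .] }  — accept
  I4: { [T → Y . c ;] }  — shift
  I5: { [A → c .] }  — reduce
  I6: { [T → Y c . ;] }  — shift
  I7: { [T → Y c ; .] }  — reduce
  I8: { [A → / c .] }  — reduce

I1 contains reduce item [Y → / .] and shift item [A → / . c] — shift-reduce conflict.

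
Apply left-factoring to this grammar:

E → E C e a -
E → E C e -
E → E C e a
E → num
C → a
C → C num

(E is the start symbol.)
E → E C e E'
E' → a E''
E'' → -
E'' → ε
E' → -
E → num
C → a
C → C num

Left-factoring transforms A → αβ₁ | αβ₂ into A → αA' and A' → β₁ | β₂
(α is the longest common prefix among the alternatives). Repeat until
no nonterminal has two alternatives with a common prefix.

Round 1: E has alternatives sharing prefix 'E C e'. Introduce E': E → E C e E'
  Add: E' → a -
  Add: E' → -
  Add: E' → a

Round 2: E' has alternatives sharing prefix 'a'. Introduce E'': E' → a E''
  Add: E'' → -
  Add: E'' → ε

No remaining common prefixes — done.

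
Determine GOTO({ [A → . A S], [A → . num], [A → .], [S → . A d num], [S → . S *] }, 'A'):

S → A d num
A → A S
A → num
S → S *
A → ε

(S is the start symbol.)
GOTO(I, 'A') = CLOSURE({ [A → αX.β] : [A → α.Xβ] ∈ I, X = 'A' })

Items with dot before 'A', with the dot advanced:
  [A → . A S] → [A → A . S]
  [S → . A d num] → [S → A . d num]
Closure of the advanced items:
  [A → A . S] has the dot before S: add [S → . A d num], [S → . S *]
  [S → . A d num] has the dot before A: add [A → . A S], [A → . num], [A → .]

GOTO = { [A → . A S], [A → . num], [A → .], [A → A . S], [S → . A d num], [S → . S *], [S → A . d num] }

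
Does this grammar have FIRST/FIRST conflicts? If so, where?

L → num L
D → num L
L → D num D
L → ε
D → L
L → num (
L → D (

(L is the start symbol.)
Yes. L → num L / L → D num D on { 'num' }; L → num L / L → num '(' on { 'num' }; L → num L / L → D '(' on { 'num' }; L → D num D / L → num '(' on { 'num' }; L → D num D / L → D '(' on { '(', 'num' }; L → num '(' / L → D '(' on { 'num' }; D → num L / D → L on { 'num' }

A FIRST/FIRST conflict occurs when two productions N → α and N → β for the same non-terminal have FIRST(α) ∩ FIRST(β) ≠ ∅ (with ε ∈ FIRST of a nullable right-hand side, so two nullable alternatives also conflict).

FIRST sets of the non-terminals at (or reachable through a nullable prefix from) the front of some alternative:
  FIRST(D) = { '(', 'num', ε }
  FIRST(L) = { '(', 'num', ε }

Productions for L:
  L → num L: FIRST = { 'num' }
  L → D num D: FIRST = { '(', 'num' }
  L → ε: FIRST = { ε }
  L → num (: FIRST = { 'num' }
  L → D (: FIRST = { '(', 'num' }
Productions for D:
  D → num L: FIRST = { 'num' }
  D → L: FIRST = { '(', 'num', ε }

Conflict for L: L → num L and L → D num D
  Overlap: { 'num' }
Conflict for L: L → num L and L → num (
  Overlap: { 'num' }
Conflict for L: L → num L and L → D (
  Overlap: { 'num' }
Conflict for L: L → D num D and L → num (
  Overlap: { 'num' }
Conflict for L: L → D num D and L → D (
  Overlap: { '(', 'num' }
Conflict for L: L → num ( and L → D (
  Overlap: { 'num' }
Conflict for D: D → num L and D → L
  Overlap: { 'num' }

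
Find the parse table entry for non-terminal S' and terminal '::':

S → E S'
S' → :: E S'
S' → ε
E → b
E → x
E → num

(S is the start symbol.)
S' → :: E S'

To find M[S', '::'], we find productions for S' where '::' is in the predict set (PREDICT(N → α) = (FIRST(α) \ {ε}) ∪ (FOLLOW(N) if α ⇒* ε)).

Relevant sets:
  FOLLOW(S') = { $ }

S' → :: E S': PREDICT = { '::' }
  '::' is in predict set, so this production goes in M[S', '::']
S' → ε: PREDICT = { $ }

M[S', '::'] = S' → :: E S'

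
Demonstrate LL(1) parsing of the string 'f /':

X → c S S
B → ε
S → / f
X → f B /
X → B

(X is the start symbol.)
LL(1) parsing maintains a stack (initially the start symbol over $) and the input. At each step: if the stack top is a terminal, match it against the current input token; if it is a non-terminal N, replace it with the RHS of M[N, lookahead] (the unique production whose predict set contains the lookahead).

Stack is shown with the top on the left.

Stack    Input  Action
----------------------
X $      f / $  output X → f B /
f B / $  f / $  match 'f'
B / $    / $    output B → ε
/ $      / $    match '/'
$        $      accept

The string is accepted.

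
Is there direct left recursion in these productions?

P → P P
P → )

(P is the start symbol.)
Yes, P is left-recursive

P → P P: LEFT RECURSIVE (starts with P)
P → ): starts with ')'

The grammar has direct left recursion on: P.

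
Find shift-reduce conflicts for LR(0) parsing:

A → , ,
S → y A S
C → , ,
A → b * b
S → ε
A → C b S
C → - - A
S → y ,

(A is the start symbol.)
Yes — I8: [S → .] vs [S → . y ,]; I11: [S → y , .] vs [A → , . ,]; I12: [S → .] vs [S → . y ,]

A shift-reduce conflict occurs when an LR(0) state has both:
  - a complete (reduce) item [A → α .] (dot at the end), and
  - a shift item [B → β . c γ] (dot before a terminal).

Augment with A' → A and build the canonical LR(0) collection (I0 = CLOSURE({[A' → . A]}), then GOTO on every symbol after a dot until no new states appear). It has 17 states:
  I0: { [A → . , ,], [A → . C b S], [A → . b * b], [A' → . A], [C → . , ,], [C → . - - A] }  — shift
  I1: { [A → , . ,], [C → , . ,] }  — shift
  I2: { [C → - . - A] }  — shift
  I3: { [A' → A .] }  — accept
  I4: { [A → C . b S] }  — shift
  I5: { [A → b . * b] }  — shift
  I6: { [A → b * . b] }  — shift
  I7: { [A → b * b .] }  — reduce
  I8: { [A → C b . S], [S → . y ,], [S → . y A S], [S → .] }  — shift, reduce
  I9: { [A → C b S .] }  — reduce
  I10: { [A → . , ,], [A → . C b S], [A → . b * b], [C → . , ,], [C → . - - A], [S → y . ,], [S → y . A S] }  — shift
  I11: { [A → , . ,], [C → , . ,], [S → y , .] }  — shift, reduce
  I12: { [S → . y ,], [S → . y A S], [S → .], [S → y A . S] }  — shift, reduce
  I13: { [S → y A S .] }  — reduce
  I14: { [A → , , .], [C → , , .] }  — 2 reduces
  I15: { [A → . , ,], [A → . C b S], [A → . b * b], [C → - - . A], [C → . , ,], [C → . - - A] }  — shift
  I16: { [C → - - A .] }  — reduce

I8 contains reduce item [S → .] and shift items [S → . y ,], [S → . y A S] — shift-reduce conflict.
I11 contains reduce item [S → y , .] and shift items [A → , . ,], [C → , . ,] — shift-reduce conflict.
I12 contains reduce item [S → .] and shift items [S → . y ,], [S → . y A S] — shift-reduce conflict.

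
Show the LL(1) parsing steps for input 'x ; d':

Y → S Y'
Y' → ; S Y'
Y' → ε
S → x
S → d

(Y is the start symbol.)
LL(1) parsing maintains a stack (initially the start symbol over $) and the input. At each step: if the stack top is a terminal, match it against the current input token; if it is a non-terminal N, replace it with the RHS of M[N, lookahead] (the unique production whose predict set contains the lookahead).

Stack is shown with the top on the left.

Stack     Input    Action
-------------------------
Y $       x ; d $  output Y → S Y'
S Y' $    x ; d $  output S → x
x Y' $    x ; d $  match 'x'
Y' $      ; d $    output Y' → ; S Y'
; S Y' $  ; d $    match ';'
S Y' $    d $      output S → d
d Y' $    d $      match 'd'
Y' $      $        output Y' → ε
$         $        accept

The string is accepted.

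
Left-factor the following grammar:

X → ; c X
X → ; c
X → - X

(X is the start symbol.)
X → ; c X'
X' → X
X' → ε
X → - X

Left-factoring transforms A → αβ₁ | αβ₂ into A → αA' and A' → β₁ | β₂
(α is the longest common prefix among the alternatives). Repeat until
no nonterminal has two alternatives with a common prefix.

Round 1: X has alternatives sharing prefix '; c'. Introduce X': X → ; c X'
  Add: X' → X
  Add: X' → ε

No remaining common prefixes — done.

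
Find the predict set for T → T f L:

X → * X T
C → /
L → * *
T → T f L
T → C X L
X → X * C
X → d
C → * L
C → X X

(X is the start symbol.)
{ '*', '/', 'd' }

PREDICT(T → T f L) = (FIRST(RHS) \ {ε}) ∪ (FOLLOW(T) if ε ∈ FIRST(RHS), i.e. RHS ⇒* ε)
FIRST(T) = { '*', '/', 'd' }
FIRST(T f L) = { '*', '/', 'd' }
ε ∉ FIRST(T f L), so FOLLOW(T) is not added.
PREDICT(T → T f L) = { '*', '/', 'd' }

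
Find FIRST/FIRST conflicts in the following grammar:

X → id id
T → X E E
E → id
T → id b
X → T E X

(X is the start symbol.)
Yes. X → id id / X → T E X on { 'id' }; T → X E E / T → id b on { 'id' }

FIRST sets of the non-terminals at (or reachable through a nullable prefix from) the front of some alternative:
  FIRST(T) = { 'id' }
  FIRST(X) = { 'id' }

Productions for X:
  X → id id: FIRST = { 'id' }
  X → T E X: FIRST = { 'id' }
Productions for T:
  T → X E E: FIRST = { 'id' }
  T → id b: FIRST = { 'id' }
E has only one production, so no FIRST/FIRST conflict is possible there.

Conflict for X: X → id id and X → T E X
  Overlap: { 'id' }
Conflict for T: T → X E E and T → id b
  Overlap: { 'id' }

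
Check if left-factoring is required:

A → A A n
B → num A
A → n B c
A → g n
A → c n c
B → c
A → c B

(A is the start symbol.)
Yes, A has productions with common prefix 'c'

Left-factoring is needed when two productions for the same non-terminal
share a common prefix on the right-hand side.

Productions for A:
  A → A A n
  A → n B c
  A → g n
  A → c n c
  A → c B
Productions for B:
  B → num A
  B → c

Found common prefix 'c' in productions for A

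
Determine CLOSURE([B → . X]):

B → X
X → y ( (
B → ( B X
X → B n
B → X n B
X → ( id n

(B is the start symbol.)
To compute CLOSURE, for each item [A → α.Bβ] where B is a non-terminal, add [B → .γ] for all productions B → γ; repeat for the newly added items until nothing changes.

Start with: [B → . X]
  [B → . X] has the dot before X: add [X → . y ( (], [X → . B n], [X → . ( id n]
  [X → . B n] has the dot before B: add [B → . ( B X], [B → . X n B]
No further items can be added.

CLOSURE = { [B → . ( B X], [B → . X n B], [B → . X], [X → . ( id n], [X → . B n], [X → . y ( (] }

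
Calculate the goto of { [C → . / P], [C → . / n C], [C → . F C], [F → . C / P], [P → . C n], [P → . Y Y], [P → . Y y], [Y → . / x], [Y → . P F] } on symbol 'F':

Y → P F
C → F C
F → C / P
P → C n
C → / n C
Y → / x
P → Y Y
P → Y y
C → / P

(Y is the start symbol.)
GOTO(I, 'F') = CLOSURE({ [A → αX.β] : [A → α.Xβ] ∈ I, X = 'F' })

Items with dot before 'F', with the dot advanced:
  [C → . F C] → [C → F . C]
Closure of the advanced items:
  [C → F . C] has the dot before C: add [C → . F C], [C → . / n C], [C → . / P]
  [C → . F C] has the dot before F: add [F → . C / P]

GOTO = { [C → . / P], [C → . / n C], [C → . F C], [C → F . C], [F → . C / P] }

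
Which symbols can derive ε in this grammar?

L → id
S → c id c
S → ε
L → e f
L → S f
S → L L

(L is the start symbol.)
{ 'S' }

A non-terminal is nullable if it can derive ε (the empty string): either it has an ε-production, or it has a production whose right-hand side consists entirely of nullable non-terminals.

ε-productions: S → ε
So S is immediately nullable.
No further non-terminal can be added: every production for the remaining non-terminals contains a terminal or a non-nullable non-terminal.
Nullable = { 'S' }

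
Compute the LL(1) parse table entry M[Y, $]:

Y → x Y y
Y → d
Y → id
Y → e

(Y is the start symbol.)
To find M[Y, $], we find productions for Y where $ is in the predict set (PREDICT(N → α) = (FIRST(α) \ {ε}) ∪ (FOLLOW(N) if α ⇒* ε)).

Y → x Y y: PREDICT = { 'x' }
Y → d: PREDICT = { 'd' }
Y → id: PREDICT = { 'id' }
Y → e: PREDICT = { 'e' }

M[Y, $] is empty (no production applies)

Answer: Empty (error entry)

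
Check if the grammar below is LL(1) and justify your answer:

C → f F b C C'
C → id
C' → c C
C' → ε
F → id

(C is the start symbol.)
A grammar is LL(1) if for each non-terminal N with multiple productions, the predict sets of those productions are pairwise disjoint, where PREDICT(N → α) = (FIRST(α) \ {ε}) ∪ (FOLLOW(N) if α ⇒* ε).

Relevant sets:
  FOLLOW(C') = { $, 'c' }

For C:
  PREDICT(C → f F b C C') = { 'f' }
  PREDICT(C → id) = { 'id' }
For C':
  PREDICT(C' → c C) = { 'c' }
  PREDICT(C' → ε) = { $, 'c' }
F has a single production, so nothing to check there.

Conflict found: Predict set conflict for C': { 'c' }
The grammar is NOT LL(1).

Answer: No. Predict set conflict for C': { 'c' }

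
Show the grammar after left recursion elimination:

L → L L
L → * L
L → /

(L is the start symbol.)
L → * L L'
L → / L'
L' → L L'
L' → ε

L is directly left-recursive. The standard transformation for
  A → A α₁ | ... | A α_m | β₁ | ... | β_n
is
  A  → β₁ A' | ... | β_n A'
  A' → α₁ A' | ... | α_m A' | ε

L → * L becomes L → * L L'
L → / becomes L → / L'
L → L L becomes L' → L L'
Add L' → ε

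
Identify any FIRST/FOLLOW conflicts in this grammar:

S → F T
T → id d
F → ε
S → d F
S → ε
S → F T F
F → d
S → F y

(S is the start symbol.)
No FIRST/FOLLOW conflicts.

Nullable non-terminals: F, S.
FIRST sets used below: FIRST(F) = { 'd', ε }, FIRST(T) = { 'id' }

F: nullable alternative(s) F → ε; FOLLOW(F) = { $, 'id', 'y' }
  F → ε: FIRST \ {ε} = { } — this is the only nullable alternative, skip
  F → d: FIRST \ {ε} = { 'd' } — disjoint from FOLLOW(F)

S: nullable alternative(s) S → ε; FOLLOW(S) = { $ }
  S → F T: FIRST \ {ε} = { 'd', 'id' } — disjoint from FOLLOW(S)
  S → d F: FIRST \ {ε} = { 'd' } — disjoint from FOLLOW(S)
  S → ε: FIRST \ {ε} = { } — this is the only nullable alternative, skip
  S → F T F: FIRST \ {ε} = { 'd', 'id' } — disjoint from FOLLOW(S)
  S → F y: FIRST \ {ε} = { 'd', 'y' } — disjoint from FOLLOW(S)

T has no nullable alternative, so no FIRST/FOLLOW check is needed there.

No FIRST/FOLLOW conflicts found.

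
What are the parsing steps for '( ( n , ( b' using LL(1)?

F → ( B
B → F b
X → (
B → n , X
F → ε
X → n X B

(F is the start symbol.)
LL(1) parsing maintains a stack (initially the start symbol over $) and the input. At each step: if the stack top is a terminal, match it against the current input token; if it is a non-terminal N, replace it with the RHS of M[N, lookahead] (the unique production whose predict set contains the lookahead).

Stack is shown with the top on the left.

Stack      Input          Action
--------------------------------
F $        ( ( n , ( b $  output F → ( B
( B $      ( ( n , ( b $  match '('
B $        ( n , ( b $    output B → F b
F b $      ( n , ( b $    output F → ( B
( B b $    ( n , ( b $    match '('
B b $      n , ( b $      output B → n , X
n , X b $  n , ( b $      match 'n'
, X b $    , ( b $        match ','
X b $      ( b $          output X → (
( b $      ( b $          match '('
b $        b $            match 'b'
$          $              accept

The string is accepted.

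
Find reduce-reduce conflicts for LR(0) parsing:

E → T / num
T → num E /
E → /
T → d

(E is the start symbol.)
A reduce-reduce conflict occurs when an LR(0) state has two complete items [A → α .] and [B → β .] — both call for a reduction, and with no lookahead the parser cannot choose between them.

Augment with E' → E and build the canonical LR(0) collection (I0 = CLOSURE({[E' → . E]}), then GOTO on every symbol after a dot until no new states appear). It has 10 states:
  I0: { [E → . /], [E → . T / num], [E' → . E], [T → . d], [T → . num E /] }  — shift
  I1: { [E → / .] }  — reduce
  I2: { [E' → E .] }  — accept
  I3: { [E → T . / num] }  — shift
  I4: { [T → d .] }  — reduce
  I5: { [E → . /], [E → . T / num], [T → . d], [T → . num E /], [T → num . E /] }  — shift
  I6: { [T → num E . /] }  — shift
  I7: { [T → num E / .] }  — reduce
  I8: { [E → T / . num] }  — shift
  I9: { [E → T / num .] }  — reduce

No state contains more than one complete item.

Answer: No reduce-reduce conflicts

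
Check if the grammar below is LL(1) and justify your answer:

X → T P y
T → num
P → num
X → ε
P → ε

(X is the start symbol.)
A grammar is LL(1) if for each non-terminal N with multiple productions, the predict sets of those productions are pairwise disjoint, where PREDICT(N → α) = (FIRST(α) \ {ε}) ∪ (FOLLOW(N) if α ⇒* ε).

Relevant sets:
  FIRST(T) = { 'num' }
  FOLLOW(X) = { $ }
  FOLLOW(P) = { 'y' }

For X:
  PREDICT(X → T P y) = { 'num' }
  PREDICT(X → ε) = { $ }
For P:
  PREDICT(P → num) = { 'num' }
  PREDICT(P → ε) = { 'y' }
T has a single production, so nothing to check there.

All predict sets are disjoint. The grammar IS LL(1).

Answer: Yes, the grammar is LL(1).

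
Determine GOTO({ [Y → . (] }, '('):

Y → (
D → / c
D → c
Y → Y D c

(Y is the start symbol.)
GOTO(I, '(') = CLOSURE({ [A → αX.β] : [A → α.Xβ] ∈ I, X = '(' })

Items with dot before '(', with the dot advanced:
  [Y → . (] → [Y → ( .]
Closure adds nothing (no advanced item has the dot before a non-terminal).

GOTO = { [Y → ( .] }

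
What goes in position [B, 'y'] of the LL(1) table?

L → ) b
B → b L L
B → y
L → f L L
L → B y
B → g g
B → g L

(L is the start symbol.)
B → y

To find M[B, 'y'], we find productions for B where 'y' is in the predict set (PREDICT(N → α) = (FIRST(α) \ {ε}) ∪ (FOLLOW(N) if α ⇒* ε)).

B → b L L: PREDICT = { 'b' }
B → y: PREDICT = { 'y' }
  'y' is in predict set, so this production goes in M[B, 'y']
B → g g: PREDICT = { 'g' }
B → g L: PREDICT = { 'g' }

M[B, 'y'] = B → y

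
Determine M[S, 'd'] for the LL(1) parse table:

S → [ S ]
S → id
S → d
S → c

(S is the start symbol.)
S → d

To find M[S, 'd'], we find productions for S where 'd' is in the predict set (PREDICT(N → α) = (FIRST(α) \ {ε}) ∪ (FOLLOW(N) if α ⇒* ε)).

S → [ S ]: PREDICT = { '[' }
S → id: PREDICT = { 'id' }
S → d: PREDICT = { 'd' }
  'd' is in predict set, so this production goes in M[S, 'd']
S → c: PREDICT = { 'c' }

M[S, 'd'] = S → d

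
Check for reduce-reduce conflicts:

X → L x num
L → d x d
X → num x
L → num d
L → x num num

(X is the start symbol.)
Augment with X' → X and build the canonical LR(0) collection (I0 = CLOSURE({[X' → . X]}), then GOTO on every symbol after a dot until no new states appear). It has 14 states:
  I0: { [L → . d x d], [L → . num d], [L → . x num num], [X → . L x num], [X → . num x], [X' → . X] }  — shift
  I1: { [X → L . x num] }  — shift
  I2: { [X' → X .] }  — accept
  I3: { [L → d . x d] }  — shift
  I4: { [L → num . d], [X → num . x] }  — shift
  I5: { [L → x . num num] }  — shift
  I6: { [L → x num . num] }  — shift
  I7: { [L → x num num .] }  — reduce
  I8: { [L → num d .] }  — reduce
  I9: { [X → num x .] }  — reduce
  I10: { [L → d x . d] }  — shift
  I11: { [L → d x d .] }  — reduce
  I12: { [X → L x . num] }  — shift
  I13: { [X → L x num .] }  — reduce

No state contains more than one complete item.

Answer: No reduce-reduce conflicts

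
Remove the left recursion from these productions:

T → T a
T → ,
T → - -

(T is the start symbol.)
T → , T'
T → - - T'
T' → a T'
T' → ε

T is directly left-recursive. The standard transformation for
  A → A α₁ | ... | A α_m | β₁ | ... | β_n
is
  A  → β₁ A' | ... | β_n A'
  A' → α₁ A' | ... | α_m A' | ε

T → , becomes T → , T'
T → - - becomes T → - - T'
T → T a becomes T' → a T'
Add T' → ε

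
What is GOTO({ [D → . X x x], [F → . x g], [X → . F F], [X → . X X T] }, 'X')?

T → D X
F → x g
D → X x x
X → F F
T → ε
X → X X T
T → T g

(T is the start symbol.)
GOTO(I, 'X') = CLOSURE({ [A → αX.β] : [A → α.Xβ] ∈ I, X = 'X' })

Items with dot before 'X', with the dot advanced:
  [D → . X x x] → [D → X . x x]
  [X → . X X T] → [X → X . X T]
Closure of the advanced items:
  [X → X . X T] has the dot before X: add [X → . F F], [X → . X X T]
  [X → . F F] has the dot before F: add [F → . x g]

GOTO = { [D → X . x x], [F → . x g], [X → . F F], [X → . X X T], [X → X . X T] }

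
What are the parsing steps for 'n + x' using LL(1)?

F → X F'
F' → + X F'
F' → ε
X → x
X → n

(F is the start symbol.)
Stack is shown with the top on the left.

Stack     Input    Action
-------------------------
F $       n + x $  output F → X F'
X F' $    n + x $  output X → n
n F' $    n + x $  match 'n'
F' $      + x $    output F' → + X F'
+ X F' $  + x $    match '+'
X F' $    x $      output X → x
x F' $    x $      match 'x'
F' $      $        output F' → ε
$         $        accept

The string is accepted.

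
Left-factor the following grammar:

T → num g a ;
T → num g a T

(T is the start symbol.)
Left-factoring transforms A → αβ₁ | αβ₂ into A → αA' and A' → β₁ | β₂
(α is the longest common prefix among the alternatives). Repeat until
no nonterminal has two alternatives with a common prefix.

Round 1: T has alternatives sharing prefix 'num g a'. Introduce T': T → num g a T'
  Add: T' → ;
  Add: T' → T

No remaining common prefixes — done.

Resulting grammar:
T → num g a T'
T' → ;
T' → T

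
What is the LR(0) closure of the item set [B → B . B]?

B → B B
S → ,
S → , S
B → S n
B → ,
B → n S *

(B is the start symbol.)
{ [B → . ,], [B → . B B], [B → . S n], [B → . n S *], [B → B . B], [S → . , S], [S → . ,] }

To compute CLOSURE, for each item [A → α.Bβ] where B is a non-terminal, add [B → .γ] for all productions B → γ; repeat for the newly added items until nothing changes.

Start with: [B → B . B]
  [B → B . B] has the dot before B: add [B → . B B], [B → . S n], [B → . ,], [B → . n S *]
  [B → . S n] has the dot before S: add [S → . ,], [S → . , S]
No further items can be added.

CLOSURE = { [B → . ,], [B → . B B], [B → . S n], [B → . n S *], [B → B . B], [S → . , S], [S → . ,] }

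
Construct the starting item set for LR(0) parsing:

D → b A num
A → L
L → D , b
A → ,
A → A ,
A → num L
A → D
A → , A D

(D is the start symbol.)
{ [D → . b A num], [D' → . D] }

First, augment the grammar with D' → D
I₀ = CLOSURE({ [D' → . D] }):
  [D' → . D] has the dot before D: add [D → . b A num]
No further items can be added.

I₀ = { [D → . b A num], [D' → . D] }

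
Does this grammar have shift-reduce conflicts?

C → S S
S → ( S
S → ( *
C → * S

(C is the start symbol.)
A shift-reduce conflict occurs when an LR(0) state has both:
  - a complete (reduce) item [A → α .] (dot at the end), and
  - a shift item [B → β . c γ] (dot before a terminal).

Augment with C' → C and build the canonical LR(0) collection (I0 = CLOSURE({[C' → . C]}), then GOTO on every symbol after a dot until no new states appear). It has 9 states:
  I0: { [C → . * S], [C → . S S], [C' → . C], [S → . ( *], [S → . ( S] }  — shift
  I1: { [S → ( . *], [S → ( . S], [S → . ( *], [S → . ( S] }  — shift
  I2: { [C → * . S], [S → . ( *], [S → . ( S] }  — shift
  I3: { [C' → C .] }  — accept
  I4: { [C → S . S], [S → . ( *], [S → . ( S] }  — shift
  I5: { [C → S S .] }  — reduce
  I6: { [C → * S .] }  — reduce
  I7: { [S → ( * .] }  — reduce
  I8: { [S → ( S .] }  — reduce

No state contains both a complete item and a shift item.

Answer: No shift-reduce conflicts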